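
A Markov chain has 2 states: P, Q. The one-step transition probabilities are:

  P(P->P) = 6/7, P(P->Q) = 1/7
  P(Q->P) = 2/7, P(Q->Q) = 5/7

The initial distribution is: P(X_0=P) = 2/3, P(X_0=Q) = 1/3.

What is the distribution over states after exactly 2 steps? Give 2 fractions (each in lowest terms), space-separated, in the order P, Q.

Propagating the distribution step by step (d_{t+1} = d_t * P):
d_0 = (P=2/3, Q=1/3)
  d_1[P] = 2/3*6/7 + 1/3*2/7 = 2/3
  d_1[Q] = 2/3*1/7 + 1/3*5/7 = 1/3
d_1 = (P=2/3, Q=1/3)
  d_2[P] = 2/3*6/7 + 1/3*2/7 = 2/3
  d_2[Q] = 2/3*1/7 + 1/3*5/7 = 1/3
d_2 = (P=2/3, Q=1/3)

Answer: 2/3 1/3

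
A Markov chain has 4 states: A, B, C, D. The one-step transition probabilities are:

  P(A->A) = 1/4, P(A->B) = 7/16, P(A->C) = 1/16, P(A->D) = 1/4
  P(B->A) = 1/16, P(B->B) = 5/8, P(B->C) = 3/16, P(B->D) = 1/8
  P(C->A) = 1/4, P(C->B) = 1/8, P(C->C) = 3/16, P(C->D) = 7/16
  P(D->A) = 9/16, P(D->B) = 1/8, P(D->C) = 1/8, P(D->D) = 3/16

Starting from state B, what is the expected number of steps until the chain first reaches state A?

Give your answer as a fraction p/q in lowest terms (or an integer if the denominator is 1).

Let h_i = expected steps to first reach A from state i.
Boundary: h_A = 0.
First-step equations for the other states:
  h_B = 1 + 1/16*h_A + 5/8*h_B + 3/16*h_C + 1/8*h_D
  h_C = 1 + 1/4*h_A + 1/8*h_B + 3/16*h_C + 7/16*h_D
  h_D = 1 + 9/16*h_A + 1/8*h_B + 1/8*h_C + 3/16*h_D

Substituting h_A = 0 and rearranging gives the linear system (I - Q) h = 1:
  [3/8, -3/16, -1/8] . (h_B, h_C, h_D) = 1
  [-1/8, 13/16, -7/16] . (h_B, h_C, h_D) = 1
  [-1/8, -1/8, 13/16] . (h_B, h_C, h_D) = 1

Solving yields:
  h_B = 392/75
  h_C = 256/75
  h_D = 64/25

Starting state is B, so the expected hitting time is h_B = 392/75.

Answer: 392/75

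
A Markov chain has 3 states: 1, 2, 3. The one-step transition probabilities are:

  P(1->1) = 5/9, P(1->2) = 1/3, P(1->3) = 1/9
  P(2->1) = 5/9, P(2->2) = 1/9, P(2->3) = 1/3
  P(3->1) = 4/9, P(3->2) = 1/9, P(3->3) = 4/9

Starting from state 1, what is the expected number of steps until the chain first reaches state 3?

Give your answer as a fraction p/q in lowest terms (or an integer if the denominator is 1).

Answer: 99/17

Derivation:
Let h_i = expected steps to first reach 3 from state i.
Boundary: h_3 = 0.
First-step equations for the other states:
  h_1 = 1 + 5/9*h_1 + 1/3*h_2 + 1/9*h_3
  h_2 = 1 + 5/9*h_1 + 1/9*h_2 + 1/3*h_3

Substituting h_3 = 0 and rearranging gives the linear system (I - Q) h = 1:
  [4/9, -1/3] . (h_1, h_2) = 1
  [-5/9, 8/9] . (h_1, h_2) = 1

Solving yields:
  h_1 = 99/17
  h_2 = 81/17

Starting state is 1, so the expected hitting time is h_1 = 99/17.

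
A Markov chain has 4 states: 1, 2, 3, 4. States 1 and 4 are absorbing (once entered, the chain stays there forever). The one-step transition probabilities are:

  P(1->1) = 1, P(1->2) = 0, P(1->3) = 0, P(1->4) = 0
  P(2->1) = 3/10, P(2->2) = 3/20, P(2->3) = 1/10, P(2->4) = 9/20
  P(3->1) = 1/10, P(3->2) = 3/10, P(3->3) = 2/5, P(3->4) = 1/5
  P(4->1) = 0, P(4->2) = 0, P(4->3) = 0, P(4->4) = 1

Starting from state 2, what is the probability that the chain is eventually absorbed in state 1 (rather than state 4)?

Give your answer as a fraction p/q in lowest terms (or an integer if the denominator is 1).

Answer: 19/48

Derivation:
Let a_i = P(absorbed in 1 | start in state i).
Boundary conditions: a_1 = 1, a_4 = 0.
For each transient state i, a_i = sum_j P(i->j) * a_j:
  a_2 = 3/10*a_1 + 3/20*a_2 + 1/10*a_3 + 9/20*a_4
  a_3 = 1/10*a_1 + 3/10*a_2 + 2/5*a_3 + 1/5*a_4

Substituting a_1 = 1 and a_4 = 0, rearrange to (I - Q) a = r where r[i] = P(i -> 1):
  [17/20, -1/10] . (a_2, a_3) = 3/10
  [-3/10, 3/5] . (a_2, a_3) = 1/10

Solving yields:
  a_2 = 19/48
  a_3 = 35/96

Starting state is 2, so the absorption probability is a_2 = 19/48.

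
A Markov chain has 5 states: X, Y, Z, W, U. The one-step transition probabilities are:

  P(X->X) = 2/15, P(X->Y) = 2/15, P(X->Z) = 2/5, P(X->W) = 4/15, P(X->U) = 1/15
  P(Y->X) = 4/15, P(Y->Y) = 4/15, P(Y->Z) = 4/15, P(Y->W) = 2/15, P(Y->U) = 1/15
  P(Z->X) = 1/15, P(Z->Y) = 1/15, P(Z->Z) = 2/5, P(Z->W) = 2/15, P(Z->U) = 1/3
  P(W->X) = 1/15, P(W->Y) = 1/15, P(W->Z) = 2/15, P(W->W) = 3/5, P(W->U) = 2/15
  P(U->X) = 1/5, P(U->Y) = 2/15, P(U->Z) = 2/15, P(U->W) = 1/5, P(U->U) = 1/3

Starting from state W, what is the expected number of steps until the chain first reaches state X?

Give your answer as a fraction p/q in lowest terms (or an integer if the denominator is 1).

Answer: 23835/2731

Derivation:
Let h_i = expected steps to first reach X from state i.
Boundary: h_X = 0.
First-step equations for the other states:
  h_Y = 1 + 4/15*h_X + 4/15*h_Y + 4/15*h_Z + 2/15*h_W + 1/15*h_U
  h_Z = 1 + 1/15*h_X + 1/15*h_Y + 2/5*h_Z + 2/15*h_W + 1/3*h_U
  h_W = 1 + 1/15*h_X + 1/15*h_Y + 2/15*h_Z + 3/5*h_W + 2/15*h_U
  h_U = 1 + 1/5*h_X + 2/15*h_Y + 2/15*h_Z + 1/5*h_W + 1/3*h_U

Substituting h_X = 0 and rearranging gives the linear system (I - Q) h = 1:
  [11/15, -4/15, -2/15, -1/15] . (h_Y, h_Z, h_W, h_U) = 1
  [-1/15, 3/5, -2/15, -1/3] . (h_Y, h_Z, h_W, h_U) = 1
  [-1/15, -2/15, 2/5, -2/15] . (h_Y, h_Z, h_W, h_U) = 1
  [-2/15, -2/15, -1/5, 2/3] . (h_Y, h_Z, h_W, h_U) = 1

Solving yields:
  h_Y = 18045/2731
  h_Z = 22620/2731
  h_W = 23835/2731
  h_U = 19380/2731

Starting state is W, so the expected hitting time is h_W = 23835/2731.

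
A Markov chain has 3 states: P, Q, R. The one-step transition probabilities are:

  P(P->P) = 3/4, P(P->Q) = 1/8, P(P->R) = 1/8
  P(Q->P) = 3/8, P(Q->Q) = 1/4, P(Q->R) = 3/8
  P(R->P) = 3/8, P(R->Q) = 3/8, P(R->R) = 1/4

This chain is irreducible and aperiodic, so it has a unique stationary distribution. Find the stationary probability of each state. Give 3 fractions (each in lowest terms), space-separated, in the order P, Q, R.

Answer: 3/5 1/5 1/5

Derivation:
The stationary distribution satisfies pi = pi * P, i.e.:
  pi_P = 3/4*pi_P + 3/8*pi_Q + 3/8*pi_R
  pi_Q = 1/8*pi_P + 1/4*pi_Q + 3/8*pi_R
  pi_R = 1/8*pi_P + 3/8*pi_Q + 1/4*pi_R
with normalization: pi_P + pi_Q + pi_R = 1.

Using the first 2 balance equations plus normalization, the linear system A*pi = b is:
  [-1/4, 3/8, 3/8] . pi = 0
  [1/8, -3/4, 3/8] . pi = 0
  [1, 1, 1] . pi = 1

Solving yields:
  pi_P = 3/5
  pi_Q = 1/5
  pi_R = 1/5

Verification (pi * P):
  3/5*3/4 + 1/5*3/8 + 1/5*3/8 = 3/5 = pi_P  (ok)
  3/5*1/8 + 1/5*1/4 + 1/5*3/8 = 1/5 = pi_Q  (ok)
  3/5*1/8 + 1/5*3/8 + 1/5*1/4 = 1/5 = pi_R  (ok)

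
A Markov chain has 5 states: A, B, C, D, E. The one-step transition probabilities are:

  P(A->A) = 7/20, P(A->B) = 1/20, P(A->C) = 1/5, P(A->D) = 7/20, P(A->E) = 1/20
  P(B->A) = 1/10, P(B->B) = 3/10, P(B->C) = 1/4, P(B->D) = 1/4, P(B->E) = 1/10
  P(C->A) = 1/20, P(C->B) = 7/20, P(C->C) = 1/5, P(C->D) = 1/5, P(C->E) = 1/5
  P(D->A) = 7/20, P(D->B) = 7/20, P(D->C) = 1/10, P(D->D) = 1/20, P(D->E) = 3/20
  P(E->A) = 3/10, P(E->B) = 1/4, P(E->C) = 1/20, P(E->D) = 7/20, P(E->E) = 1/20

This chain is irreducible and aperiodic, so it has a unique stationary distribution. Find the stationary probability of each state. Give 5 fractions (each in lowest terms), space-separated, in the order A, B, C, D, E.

Answer: 35895/157378 20264/78689 13626/78689 36109/157378 8797/78689

Derivation:
The stationary distribution satisfies pi = pi * P, i.e.:
  pi_A = 7/20*pi_A + 1/10*pi_B + 1/20*pi_C + 7/20*pi_D + 3/10*pi_E
  pi_B = 1/20*pi_A + 3/10*pi_B + 7/20*pi_C + 7/20*pi_D + 1/4*pi_E
  pi_C = 1/5*pi_A + 1/4*pi_B + 1/5*pi_C + 1/10*pi_D + 1/20*pi_E
  pi_D = 7/20*pi_A + 1/4*pi_B + 1/5*pi_C + 1/20*pi_D + 7/20*pi_E
  pi_E = 1/20*pi_A + 1/10*pi_B + 1/5*pi_C + 3/20*pi_D + 1/20*pi_E
with normalization: pi_A + pi_B + pi_C + pi_D + pi_E = 1.

Using the first 4 balance equations plus normalization, the linear system A*pi = b is:
  [-13/20, 1/10, 1/20, 7/20, 3/10] . pi = 0
  [1/20, -7/10, 7/20, 7/20, 1/4] . pi = 0
  [1/5, 1/4, -4/5, 1/10, 1/20] . pi = 0
  [7/20, 1/4, 1/5, -19/20, 7/20] . pi = 0
  [1, 1, 1, 1, 1] . pi = 1

Solving yields:
  pi_A = 35895/157378
  pi_B = 20264/78689
  pi_C = 13626/78689
  pi_D = 36109/157378
  pi_E = 8797/78689

Verification (pi * P):
  35895/157378*7/20 + 20264/78689*1/10 + 13626/78689*1/20 + 36109/157378*7/20 + 8797/78689*3/10 = 35895/157378 = pi_A  (ok)
  35895/157378*1/20 + 20264/78689*3/10 + 13626/78689*7/20 + 36109/157378*7/20 + 8797/78689*1/4 = 20264/78689 = pi_B  (ok)
  35895/157378*1/5 + 20264/78689*1/4 + 13626/78689*1/5 + 36109/157378*1/10 + 8797/78689*1/20 = 13626/78689 = pi_C  (ok)
  35895/157378*7/20 + 20264/78689*1/4 + 13626/78689*1/5 + 36109/157378*1/20 + 8797/78689*7/20 = 36109/157378 = pi_D  (ok)
  35895/157378*1/20 + 20264/78689*1/10 + 13626/78689*1/5 + 36109/157378*3/20 + 8797/78689*1/20 = 8797/78689 = pi_E  (ok)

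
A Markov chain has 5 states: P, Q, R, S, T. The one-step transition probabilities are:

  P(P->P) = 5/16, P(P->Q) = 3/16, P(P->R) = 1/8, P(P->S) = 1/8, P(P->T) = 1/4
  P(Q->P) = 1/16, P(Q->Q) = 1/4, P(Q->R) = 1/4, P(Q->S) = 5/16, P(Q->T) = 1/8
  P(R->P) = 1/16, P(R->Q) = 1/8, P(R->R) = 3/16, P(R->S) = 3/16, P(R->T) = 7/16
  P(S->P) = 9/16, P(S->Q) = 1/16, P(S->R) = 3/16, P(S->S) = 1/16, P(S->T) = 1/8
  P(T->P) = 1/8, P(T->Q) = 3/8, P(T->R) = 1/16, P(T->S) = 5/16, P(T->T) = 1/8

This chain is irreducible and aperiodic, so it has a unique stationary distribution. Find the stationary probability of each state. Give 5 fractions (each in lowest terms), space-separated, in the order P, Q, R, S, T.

Answer: 17311/74285 15126/74285 11896/74285 2957/14857 15167/74285

Derivation:
The stationary distribution satisfies pi = pi * P, i.e.:
  pi_P = 5/16*pi_P + 1/16*pi_Q + 1/16*pi_R + 9/16*pi_S + 1/8*pi_T
  pi_Q = 3/16*pi_P + 1/4*pi_Q + 1/8*pi_R + 1/16*pi_S + 3/8*pi_T
  pi_R = 1/8*pi_P + 1/4*pi_Q + 3/16*pi_R + 3/16*pi_S + 1/16*pi_T
  pi_S = 1/8*pi_P + 5/16*pi_Q + 3/16*pi_R + 1/16*pi_S + 5/16*pi_T
  pi_T = 1/4*pi_P + 1/8*pi_Q + 7/16*pi_R + 1/8*pi_S + 1/8*pi_T
with normalization: pi_P + pi_Q + pi_R + pi_S + pi_T = 1.

Using the first 4 balance equations plus normalization, the linear system A*pi = b is:
  [-11/16, 1/16, 1/16, 9/16, 1/8] . pi = 0
  [3/16, -3/4, 1/8, 1/16, 3/8] . pi = 0
  [1/8, 1/4, -13/16, 3/16, 1/16] . pi = 0
  [1/8, 5/16, 3/16, -15/16, 5/16] . pi = 0
  [1, 1, 1, 1, 1] . pi = 1

Solving yields:
  pi_P = 17311/74285
  pi_Q = 15126/74285
  pi_R = 11896/74285
  pi_S = 2957/14857
  pi_T = 15167/74285

Verification (pi * P):
  17311/74285*5/16 + 15126/74285*1/16 + 11896/74285*1/16 + 2957/14857*9/16 + 15167/74285*1/8 = 17311/74285 = pi_P  (ok)
  17311/74285*3/16 + 15126/74285*1/4 + 11896/74285*1/8 + 2957/14857*1/16 + 15167/74285*3/8 = 15126/74285 = pi_Q  (ok)
  17311/74285*1/8 + 15126/74285*1/4 + 11896/74285*3/16 + 2957/14857*3/16 + 15167/74285*1/16 = 11896/74285 = pi_R  (ok)
  17311/74285*1/8 + 15126/74285*5/16 + 11896/74285*3/16 + 2957/14857*1/16 + 15167/74285*5/16 = 2957/14857 = pi_S  (ok)
  17311/74285*1/4 + 15126/74285*1/8 + 11896/74285*7/16 + 2957/14857*1/8 + 15167/74285*1/8 = 15167/74285 = pi_T  (ok)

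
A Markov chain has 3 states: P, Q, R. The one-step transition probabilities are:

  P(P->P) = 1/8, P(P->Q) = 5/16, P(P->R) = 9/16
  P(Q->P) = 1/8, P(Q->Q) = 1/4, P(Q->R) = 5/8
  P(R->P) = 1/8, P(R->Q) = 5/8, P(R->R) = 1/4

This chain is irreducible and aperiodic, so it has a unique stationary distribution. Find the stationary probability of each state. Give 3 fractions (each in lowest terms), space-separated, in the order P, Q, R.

Answer: 1/8 75/176 79/176

Derivation:
The stationary distribution satisfies pi = pi * P, i.e.:
  pi_P = 1/8*pi_P + 1/8*pi_Q + 1/8*pi_R
  pi_Q = 5/16*pi_P + 1/4*pi_Q + 5/8*pi_R
  pi_R = 9/16*pi_P + 5/8*pi_Q + 1/4*pi_R
with normalization: pi_P + pi_Q + pi_R = 1.

Using the first 2 balance equations plus normalization, the linear system A*pi = b is:
  [-7/8, 1/8, 1/8] . pi = 0
  [5/16, -3/4, 5/8] . pi = 0
  [1, 1, 1] . pi = 1

Solving yields:
  pi_P = 1/8
  pi_Q = 75/176
  pi_R = 79/176

Verification (pi * P):
  1/8*1/8 + 75/176*1/8 + 79/176*1/8 = 1/8 = pi_P  (ok)
  1/8*5/16 + 75/176*1/4 + 79/176*5/8 = 75/176 = pi_Q  (ok)
  1/8*9/16 + 75/176*5/8 + 79/176*1/4 = 79/176 = pi_R  (ok)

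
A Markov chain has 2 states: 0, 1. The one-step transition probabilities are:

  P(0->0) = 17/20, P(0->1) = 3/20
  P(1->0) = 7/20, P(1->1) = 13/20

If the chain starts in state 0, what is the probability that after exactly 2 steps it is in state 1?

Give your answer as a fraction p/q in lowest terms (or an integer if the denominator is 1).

Computing P^2 by repeated multiplication:
P^1 =
  0: [17/20, 3/20]
  1: [7/20, 13/20]
P^2 =
  0: [31/40, 9/40]
  1: [21/40, 19/40]

(P^2)[0 -> 1] = 9/40

Answer: 9/40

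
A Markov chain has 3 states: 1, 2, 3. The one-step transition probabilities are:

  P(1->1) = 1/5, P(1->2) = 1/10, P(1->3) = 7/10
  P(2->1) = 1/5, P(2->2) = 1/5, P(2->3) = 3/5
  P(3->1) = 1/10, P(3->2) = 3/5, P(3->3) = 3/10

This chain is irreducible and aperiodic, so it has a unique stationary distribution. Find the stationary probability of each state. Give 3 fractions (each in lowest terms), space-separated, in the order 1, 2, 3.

Answer: 20/131 49/131 62/131

Derivation:
The stationary distribution satisfies pi = pi * P, i.e.:
  pi_1 = 1/5*pi_1 + 1/5*pi_2 + 1/10*pi_3
  pi_2 = 1/10*pi_1 + 1/5*pi_2 + 3/5*pi_3
  pi_3 = 7/10*pi_1 + 3/5*pi_2 + 3/10*pi_3
with normalization: pi_1 + pi_2 + pi_3 = 1.

Using the first 2 balance equations plus normalization, the linear system A*pi = b is:
  [-4/5, 1/5, 1/10] . pi = 0
  [1/10, -4/5, 3/5] . pi = 0
  [1, 1, 1] . pi = 1

Solving yields:
  pi_1 = 20/131
  pi_2 = 49/131
  pi_3 = 62/131

Verification (pi * P):
  20/131*1/5 + 49/131*1/5 + 62/131*1/10 = 20/131 = pi_1  (ok)
  20/131*1/10 + 49/131*1/5 + 62/131*3/5 = 49/131 = pi_2  (ok)
  20/131*7/10 + 49/131*3/5 + 62/131*3/10 = 62/131 = pi_3  (ok)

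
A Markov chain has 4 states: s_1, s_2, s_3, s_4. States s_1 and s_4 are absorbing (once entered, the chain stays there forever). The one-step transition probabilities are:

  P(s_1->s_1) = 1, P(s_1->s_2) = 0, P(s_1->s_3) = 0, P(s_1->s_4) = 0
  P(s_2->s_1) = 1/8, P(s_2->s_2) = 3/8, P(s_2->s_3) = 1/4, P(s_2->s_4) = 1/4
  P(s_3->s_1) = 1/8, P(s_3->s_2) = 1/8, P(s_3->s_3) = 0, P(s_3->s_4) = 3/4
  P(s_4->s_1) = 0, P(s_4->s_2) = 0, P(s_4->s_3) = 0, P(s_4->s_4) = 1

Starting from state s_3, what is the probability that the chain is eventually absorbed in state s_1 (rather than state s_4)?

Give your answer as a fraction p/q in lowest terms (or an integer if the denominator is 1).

Answer: 3/19

Derivation:
Let a_i = P(absorbed in s_1 | start in state i).
Boundary conditions: a_s_1 = 1, a_s_4 = 0.
For each transient state i, a_i = sum_j P(i->j) * a_j:
  a_s_2 = 1/8*a_s_1 + 3/8*a_s_2 + 1/4*a_s_3 + 1/4*a_s_4
  a_s_3 = 1/8*a_s_1 + 1/8*a_s_2 + 0*a_s_3 + 3/4*a_s_4

Substituting a_s_1 = 1 and a_s_4 = 0, rearrange to (I - Q) a = r where r[i] = P(i -> s_1):
  [5/8, -1/4] . (a_s_2, a_s_3) = 1/8
  [-1/8, 1] . (a_s_2, a_s_3) = 1/8

Solving yields:
  a_s_2 = 5/19
  a_s_3 = 3/19

Starting state is s_3, so the absorption probability is a_s_3 = 3/19.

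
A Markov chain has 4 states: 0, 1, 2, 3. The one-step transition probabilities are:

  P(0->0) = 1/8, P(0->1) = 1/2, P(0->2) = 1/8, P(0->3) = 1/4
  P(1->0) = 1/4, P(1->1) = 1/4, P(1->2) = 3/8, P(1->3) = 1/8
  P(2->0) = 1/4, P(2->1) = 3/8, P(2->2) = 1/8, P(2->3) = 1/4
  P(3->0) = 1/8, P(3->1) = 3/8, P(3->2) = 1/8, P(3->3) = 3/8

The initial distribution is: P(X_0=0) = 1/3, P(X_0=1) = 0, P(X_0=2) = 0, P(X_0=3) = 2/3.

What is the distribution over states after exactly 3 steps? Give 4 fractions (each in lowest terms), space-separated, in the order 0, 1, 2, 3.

Answer: 301/1536 137/384 161/768 365/1536

Derivation:
Propagating the distribution step by step (d_{t+1} = d_t * P):
d_0 = (0=1/3, 1=0, 2=0, 3=2/3)
  d_1[0] = 1/3*1/8 + 0*1/4 + 0*1/4 + 2/3*1/8 = 1/8
  d_1[1] = 1/3*1/2 + 0*1/4 + 0*3/8 + 2/3*3/8 = 5/12
  d_1[2] = 1/3*1/8 + 0*3/8 + 0*1/8 + 2/3*1/8 = 1/8
  d_1[3] = 1/3*1/4 + 0*1/8 + 0*1/4 + 2/3*3/8 = 1/3
d_1 = (0=1/8, 1=5/12, 2=1/8, 3=1/3)
  d_2[0] = 1/8*1/8 + 5/12*1/4 + 1/8*1/4 + 1/3*1/8 = 37/192
  d_2[1] = 1/8*1/2 + 5/12*1/4 + 1/8*3/8 + 1/3*3/8 = 65/192
  d_2[2] = 1/8*1/8 + 5/12*3/8 + 1/8*1/8 + 1/3*1/8 = 11/48
  d_2[3] = 1/8*1/4 + 5/12*1/8 + 1/8*1/4 + 1/3*3/8 = 23/96
d_2 = (0=37/192, 1=65/192, 2=11/48, 3=23/96)
  d_3[0] = 37/192*1/8 + 65/192*1/4 + 11/48*1/4 + 23/96*1/8 = 301/1536
  d_3[1] = 37/192*1/2 + 65/192*1/4 + 11/48*3/8 + 23/96*3/8 = 137/384
  d_3[2] = 37/192*1/8 + 65/192*3/8 + 11/48*1/8 + 23/96*1/8 = 161/768
  d_3[3] = 37/192*1/4 + 65/192*1/8 + 11/48*1/4 + 23/96*3/8 = 365/1536
d_3 = (0=301/1536, 1=137/384, 2=161/768, 3=365/1536)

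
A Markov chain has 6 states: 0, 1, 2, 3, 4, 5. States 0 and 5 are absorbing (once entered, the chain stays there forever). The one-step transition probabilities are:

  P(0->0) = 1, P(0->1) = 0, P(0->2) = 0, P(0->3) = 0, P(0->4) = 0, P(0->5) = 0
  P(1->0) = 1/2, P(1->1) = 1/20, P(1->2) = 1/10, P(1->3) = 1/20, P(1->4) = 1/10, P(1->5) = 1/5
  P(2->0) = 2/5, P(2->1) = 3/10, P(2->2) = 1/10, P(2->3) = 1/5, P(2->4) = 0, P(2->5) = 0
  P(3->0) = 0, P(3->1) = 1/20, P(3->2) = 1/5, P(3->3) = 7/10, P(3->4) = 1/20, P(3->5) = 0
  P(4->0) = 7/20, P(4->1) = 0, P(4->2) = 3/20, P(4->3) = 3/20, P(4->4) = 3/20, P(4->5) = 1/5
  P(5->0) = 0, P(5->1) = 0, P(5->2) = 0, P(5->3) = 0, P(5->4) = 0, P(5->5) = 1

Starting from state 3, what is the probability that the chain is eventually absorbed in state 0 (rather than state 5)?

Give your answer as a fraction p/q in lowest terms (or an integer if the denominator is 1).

Answer: 3555/4319

Derivation:
Let a_i = P(absorbed in 0 | start in state i).
Boundary conditions: a_0 = 1, a_5 = 0.
For each transient state i, a_i = sum_j P(i->j) * a_j:
  a_1 = 1/2*a_0 + 1/20*a_1 + 1/10*a_2 + 1/20*a_3 + 1/10*a_4 + 1/5*a_5
  a_2 = 2/5*a_0 + 3/10*a_1 + 1/10*a_2 + 1/5*a_3 + 0*a_4 + 0*a_5
  a_3 = 0*a_0 + 1/20*a_1 + 1/5*a_2 + 7/10*a_3 + 1/20*a_4 + 0*a_5
  a_4 = 7/20*a_0 + 0*a_1 + 3/20*a_2 + 3/20*a_3 + 3/20*a_4 + 1/5*a_5

Substituting a_0 = 1 and a_5 = 0, rearrange to (I - Q) a = r where r[i] = P(i -> 0):
  [19/20, -1/10, -1/20, -1/10] . (a_1, a_2, a_3, a_4) = 1/2
  [-3/10, 9/10, -1/5, 0] . (a_1, a_2, a_3, a_4) = 2/5
  [-1/20, -1/5, 3/10, -1/20] . (a_1, a_2, a_3, a_4) = 0
  [0, -3/20, -3/20, 17/20] . (a_1, a_2, a_3, a_4) = 7/20

Solving yields:
  a_1 = 1363/1851
  a_2 = 11309/12957
  a_3 = 3555/4319
  a_4 = 3071/4319

Starting state is 3, so the absorption probability is a_3 = 3555/4319.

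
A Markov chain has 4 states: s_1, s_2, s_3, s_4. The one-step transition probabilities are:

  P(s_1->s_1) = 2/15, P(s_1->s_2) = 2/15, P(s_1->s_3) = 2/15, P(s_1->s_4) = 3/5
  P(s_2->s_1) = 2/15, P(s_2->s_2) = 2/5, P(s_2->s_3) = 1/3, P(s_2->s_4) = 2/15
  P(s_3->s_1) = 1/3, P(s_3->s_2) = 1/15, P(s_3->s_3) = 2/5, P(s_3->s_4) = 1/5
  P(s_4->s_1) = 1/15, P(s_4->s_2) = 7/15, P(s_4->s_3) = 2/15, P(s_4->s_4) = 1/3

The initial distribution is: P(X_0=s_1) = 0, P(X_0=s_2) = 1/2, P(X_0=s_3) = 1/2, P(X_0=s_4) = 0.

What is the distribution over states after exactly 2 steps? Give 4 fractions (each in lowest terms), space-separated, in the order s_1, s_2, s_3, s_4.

Propagating the distribution step by step (d_{t+1} = d_t * P):
d_0 = (s_1=0, s_2=1/2, s_3=1/2, s_4=0)
  d_1[s_1] = 0*2/15 + 1/2*2/15 + 1/2*1/3 + 0*1/15 = 7/30
  d_1[s_2] = 0*2/15 + 1/2*2/5 + 1/2*1/15 + 0*7/15 = 7/30
  d_1[s_3] = 0*2/15 + 1/2*1/3 + 1/2*2/5 + 0*2/15 = 11/30
  d_1[s_4] = 0*3/5 + 1/2*2/15 + 1/2*1/5 + 0*1/3 = 1/6
d_1 = (s_1=7/30, s_2=7/30, s_3=11/30, s_4=1/6)
  d_2[s_1] = 7/30*2/15 + 7/30*2/15 + 11/30*1/3 + 1/6*1/15 = 44/225
  d_2[s_2] = 7/30*2/15 + 7/30*2/5 + 11/30*1/15 + 1/6*7/15 = 17/75
  d_2[s_3] = 7/30*2/15 + 7/30*1/3 + 11/30*2/5 + 1/6*2/15 = 5/18
  d_2[s_4] = 7/30*3/5 + 7/30*2/15 + 11/30*1/5 + 1/6*1/3 = 3/10
d_2 = (s_1=44/225, s_2=17/75, s_3=5/18, s_4=3/10)

Answer: 44/225 17/75 5/18 3/10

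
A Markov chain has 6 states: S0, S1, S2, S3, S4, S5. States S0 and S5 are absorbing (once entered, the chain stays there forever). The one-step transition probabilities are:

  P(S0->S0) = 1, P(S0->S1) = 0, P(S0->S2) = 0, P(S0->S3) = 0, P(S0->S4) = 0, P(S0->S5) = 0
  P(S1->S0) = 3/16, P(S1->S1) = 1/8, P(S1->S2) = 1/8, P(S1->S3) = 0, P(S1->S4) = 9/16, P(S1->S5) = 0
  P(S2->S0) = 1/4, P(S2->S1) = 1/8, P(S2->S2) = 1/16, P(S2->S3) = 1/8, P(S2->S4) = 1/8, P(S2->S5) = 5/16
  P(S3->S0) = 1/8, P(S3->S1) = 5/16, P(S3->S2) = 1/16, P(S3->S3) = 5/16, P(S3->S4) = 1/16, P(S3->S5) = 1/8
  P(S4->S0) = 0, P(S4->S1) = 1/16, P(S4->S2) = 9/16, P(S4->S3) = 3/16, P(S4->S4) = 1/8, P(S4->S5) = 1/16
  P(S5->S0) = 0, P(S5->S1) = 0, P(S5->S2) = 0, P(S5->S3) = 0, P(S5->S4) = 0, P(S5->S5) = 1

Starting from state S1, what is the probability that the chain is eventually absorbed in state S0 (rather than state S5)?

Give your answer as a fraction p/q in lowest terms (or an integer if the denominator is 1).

Let a_i = P(absorbed in S0 | start in state i).
Boundary conditions: a_S0 = 1, a_S5 = 0.
For each transient state i, a_i = sum_j P(i->j) * a_j:
  a_S1 = 3/16*a_S0 + 1/8*a_S1 + 1/8*a_S2 + 0*a_S3 + 9/16*a_S4 + 0*a_S5
  a_S2 = 1/4*a_S0 + 1/8*a_S1 + 1/16*a_S2 + 1/8*a_S3 + 1/8*a_S4 + 5/16*a_S5
  a_S3 = 1/8*a_S0 + 5/16*a_S1 + 1/16*a_S2 + 5/16*a_S3 + 1/16*a_S4 + 1/8*a_S5
  a_S4 = 0*a_S0 + 1/16*a_S1 + 9/16*a_S2 + 3/16*a_S3 + 1/8*a_S4 + 1/16*a_S5

Substituting a_S0 = 1 and a_S5 = 0, rearrange to (I - Q) a = r where r[i] = P(i -> S0):
  [7/8, -1/8, 0, -9/16] . (a_S1, a_S2, a_S3, a_S4) = 3/16
  [-1/8, 15/16, -1/8, -1/8] . (a_S1, a_S2, a_S3, a_S4) = 1/4
  [-5/16, -1/16, 11/16, -1/16] . (a_S1, a_S2, a_S3, a_S4) = 1/8
  [-1/16, -9/16, -3/16, 7/8] . (a_S1, a_S2, a_S3, a_S4) = 0

Solving yields:
  a_S1 = 2439/4216
  a_S2 = 1254/2635
  a_S3 = 11171/21080
  a_S4 = 4857/10540

Starting state is S1, so the absorption probability is a_S1 = 2439/4216.

Answer: 2439/4216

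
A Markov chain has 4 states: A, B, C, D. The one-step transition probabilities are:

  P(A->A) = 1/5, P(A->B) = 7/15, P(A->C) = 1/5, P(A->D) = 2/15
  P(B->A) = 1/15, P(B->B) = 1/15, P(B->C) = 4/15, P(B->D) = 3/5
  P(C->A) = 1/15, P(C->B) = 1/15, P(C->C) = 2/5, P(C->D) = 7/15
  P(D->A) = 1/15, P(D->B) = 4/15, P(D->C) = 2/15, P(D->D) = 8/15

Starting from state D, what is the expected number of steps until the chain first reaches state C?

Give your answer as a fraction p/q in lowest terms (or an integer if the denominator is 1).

Let h_i = expected steps to first reach C from state i.
Boundary: h_C = 0.
First-step equations for the other states:
  h_A = 1 + 1/5*h_A + 7/15*h_B + 1/5*h_C + 2/15*h_D
  h_B = 1 + 1/15*h_A + 1/15*h_B + 4/15*h_C + 3/5*h_D
  h_D = 1 + 1/15*h_A + 4/15*h_B + 2/15*h_C + 8/15*h_D

Substituting h_C = 0 and rearranging gives the linear system (I - Q) h = 1:
  [4/5, -7/15, -2/15] . (h_A, h_B, h_D) = 1
  [-1/15, 14/15, -3/5] . (h_A, h_B, h_D) = 1
  [-1/15, -4/15, 7/15] . (h_A, h_B, h_D) = 1

Solving yields:
  h_A = 1575/298
  h_B = 780/149
  h_D = 1755/298

Starting state is D, so the expected hitting time is h_D = 1755/298.

Answer: 1755/298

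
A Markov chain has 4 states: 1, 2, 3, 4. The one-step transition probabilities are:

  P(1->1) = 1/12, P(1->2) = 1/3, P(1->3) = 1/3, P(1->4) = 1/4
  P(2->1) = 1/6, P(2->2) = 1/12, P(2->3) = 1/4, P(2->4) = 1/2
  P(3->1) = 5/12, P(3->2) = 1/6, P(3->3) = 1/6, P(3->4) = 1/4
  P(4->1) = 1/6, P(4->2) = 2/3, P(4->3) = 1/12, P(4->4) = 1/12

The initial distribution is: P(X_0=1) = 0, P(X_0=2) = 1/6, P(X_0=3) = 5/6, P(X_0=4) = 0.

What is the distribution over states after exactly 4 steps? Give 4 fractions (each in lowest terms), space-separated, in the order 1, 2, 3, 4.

Propagating the distribution step by step (d_{t+1} = d_t * P):
d_0 = (1=0, 2=1/6, 3=5/6, 4=0)
  d_1[1] = 0*1/12 + 1/6*1/6 + 5/6*5/12 + 0*1/6 = 3/8
  d_1[2] = 0*1/3 + 1/6*1/12 + 5/6*1/6 + 0*2/3 = 11/72
  d_1[3] = 0*1/3 + 1/6*1/4 + 5/6*1/6 + 0*1/12 = 13/72
  d_1[4] = 0*1/4 + 1/6*1/2 + 5/6*1/4 + 0*1/12 = 7/24
d_1 = (1=3/8, 2=11/72, 3=13/72, 4=7/24)
  d_2[1] = 3/8*1/12 + 11/72*1/6 + 13/72*5/12 + 7/24*1/6 = 13/72
  d_2[2] = 3/8*1/3 + 11/72*1/12 + 13/72*1/6 + 7/24*2/3 = 313/864
  d_2[3] = 3/8*1/3 + 11/72*1/4 + 13/72*1/6 + 7/24*1/12 = 47/216
  d_2[4] = 3/8*1/4 + 11/72*1/2 + 13/72*1/4 + 7/24*1/12 = 23/96
d_2 = (1=13/72, 2=313/864, 3=47/216, 4=23/96)
  d_3[1] = 13/72*1/12 + 313/864*1/6 + 47/216*5/12 + 23/96*1/6 = 89/432
  d_3[2] = 13/72*1/3 + 313/864*1/12 + 47/216*1/6 + 23/96*2/3 = 2969/10368
  d_3[3] = 13/72*1/3 + 313/864*1/4 + 47/216*1/6 + 23/96*1/12 = 1073/5184
  d_3[4] = 13/72*1/4 + 313/864*1/2 + 47/216*1/4 + 23/96*1/12 = 1039/3456
d_3 = (1=89/432, 2=2969/10368, 3=1073/5184, 4=1039/3456)
  d_4[1] = 89/432*1/12 + 2969/10368*1/6 + 1073/5184*5/12 + 1039/3456*1/6 = 1391/6912
  d_4[2] = 89/432*1/3 + 2969/10368*1/12 + 1073/5184*1/6 + 1039/3456*2/3 = 40741/124416
  d_4[3] = 89/432*1/3 + 2969/10368*1/4 + 1073/5184*1/6 + 1039/3456*1/12 = 6215/31104
  d_4[4] = 89/432*1/4 + 2969/10368*1/2 + 1073/5184*1/4 + 1039/3456*1/12 = 139/512
d_4 = (1=1391/6912, 2=40741/124416, 3=6215/31104, 4=139/512)

Answer: 1391/6912 40741/124416 6215/31104 139/512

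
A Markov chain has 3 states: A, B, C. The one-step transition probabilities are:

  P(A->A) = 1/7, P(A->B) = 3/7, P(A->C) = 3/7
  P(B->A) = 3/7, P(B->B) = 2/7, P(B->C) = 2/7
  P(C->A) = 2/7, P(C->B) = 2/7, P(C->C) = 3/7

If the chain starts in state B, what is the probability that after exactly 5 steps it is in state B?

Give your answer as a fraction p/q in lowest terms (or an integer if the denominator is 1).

Answer: 5497/16807

Derivation:
Computing P^5 by repeated multiplication:
P^1 =
  A: [1/7, 3/7, 3/7]
  B: [3/7, 2/7, 2/7]
  C: [2/7, 2/7, 3/7]
P^2 =
  A: [16/49, 15/49, 18/49]
  B: [13/49, 17/49, 19/49]
  C: [2/7, 16/49, 19/49]
P^3 =
  A: [97/343, 114/343, 132/343]
  B: [102/343, 111/343, 130/343]
  C: [100/343, 16/49, 131/343]
P^4 =
  A: [703/2401, 783/2401, 915/2401]
  B: [695/2401, 788/2401, 918/2401]
  C: [698/2401, 786/2401, 131/343]
P^5 =
  A: [4882/16807, 5505/16807, 6420/16807]
  B: [4895/16807, 5497/16807, 6415/16807]
  C: [4890/16807, 5500/16807, 6417/16807]

(P^5)[B -> B] = 5497/16807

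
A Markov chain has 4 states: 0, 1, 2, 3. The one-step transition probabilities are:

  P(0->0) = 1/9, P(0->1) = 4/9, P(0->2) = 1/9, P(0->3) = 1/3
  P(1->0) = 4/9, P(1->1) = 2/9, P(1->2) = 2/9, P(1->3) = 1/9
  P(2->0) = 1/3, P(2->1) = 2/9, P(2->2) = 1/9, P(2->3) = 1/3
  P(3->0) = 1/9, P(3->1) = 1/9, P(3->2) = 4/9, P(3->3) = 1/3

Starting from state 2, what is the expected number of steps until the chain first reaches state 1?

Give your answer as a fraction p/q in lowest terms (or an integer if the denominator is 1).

Let h_i = expected steps to first reach 1 from state i.
Boundary: h_1 = 0.
First-step equations for the other states:
  h_0 = 1 + 1/9*h_0 + 4/9*h_1 + 1/9*h_2 + 1/3*h_3
  h_2 = 1 + 1/3*h_0 + 2/9*h_1 + 1/9*h_2 + 1/3*h_3
  h_3 = 1 + 1/9*h_0 + 1/9*h_1 + 4/9*h_2 + 1/3*h_3

Substituting h_1 = 0 and rearranging gives the linear system (I - Q) h = 1:
  [8/9, -1/9, -1/3] . (h_0, h_2, h_3) = 1
  [-1/3, 8/9, -1/3] . (h_0, h_2, h_3) = 1
  [-1/9, -4/9, 2/3] . (h_0, h_2, h_3) = 1

Solving yields:
  h_0 = 81/23
  h_2 = 99/23
  h_3 = 114/23

Starting state is 2, so the expected hitting time is h_2 = 99/23.

Answer: 99/23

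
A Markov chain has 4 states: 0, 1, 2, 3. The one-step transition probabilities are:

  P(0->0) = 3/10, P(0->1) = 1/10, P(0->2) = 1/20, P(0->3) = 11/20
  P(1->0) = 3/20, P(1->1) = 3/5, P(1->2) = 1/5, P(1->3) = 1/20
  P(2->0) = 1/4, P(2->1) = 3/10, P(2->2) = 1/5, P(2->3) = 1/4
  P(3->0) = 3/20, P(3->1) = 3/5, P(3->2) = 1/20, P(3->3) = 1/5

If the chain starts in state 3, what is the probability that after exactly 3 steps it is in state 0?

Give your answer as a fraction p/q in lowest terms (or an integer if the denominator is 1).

Computing P^3 by repeated multiplication:
P^1 =
  0: [3/10, 1/10, 1/20, 11/20]
  1: [3/20, 3/5, 1/5, 1/20]
  2: [1/4, 3/10, 1/5, 1/4]
  3: [3/20, 3/5, 1/20, 1/5]
P^2 =
  0: [1/5, 87/200, 29/400, 117/400]
  1: [77/400, 93/200, 17/100, 69/400]
  2: [83/400, 83/200, 1/8, 101/400]
  3: [71/400, 51/100, 59/400, 33/200]
P^3 =
  0: [749/4000, 1913/4000, 1009/8000, 1667/8000]
  1: [1567/8000, 1811/4000, 581/4000, 1649/8000]
  2: [1549/8000, 367/800, 131/1000, 1733/8000]
  3: [1531/8000, 467/1000, 1189/8000, 193/1000]

(P^3)[3 -> 0] = 1531/8000

Answer: 1531/8000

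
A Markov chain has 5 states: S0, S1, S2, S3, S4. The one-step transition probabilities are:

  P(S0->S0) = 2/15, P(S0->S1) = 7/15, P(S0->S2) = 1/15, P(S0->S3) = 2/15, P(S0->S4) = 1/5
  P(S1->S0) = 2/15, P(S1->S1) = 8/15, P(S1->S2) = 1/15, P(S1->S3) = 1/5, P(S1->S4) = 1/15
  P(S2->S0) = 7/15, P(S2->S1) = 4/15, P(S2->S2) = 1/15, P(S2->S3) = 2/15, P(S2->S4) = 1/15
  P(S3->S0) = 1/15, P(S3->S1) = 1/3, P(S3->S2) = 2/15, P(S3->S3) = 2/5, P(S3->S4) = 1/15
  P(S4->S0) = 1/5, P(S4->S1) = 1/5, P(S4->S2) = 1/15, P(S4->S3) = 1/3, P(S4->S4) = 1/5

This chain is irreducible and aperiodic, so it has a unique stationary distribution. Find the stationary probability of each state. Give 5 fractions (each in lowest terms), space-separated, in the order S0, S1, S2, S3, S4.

Answer: 5270/34843 14573/34843 2897/34843 8612/34843 3491/34843

Derivation:
The stationary distribution satisfies pi = pi * P, i.e.:
  pi_S0 = 2/15*pi_S0 + 2/15*pi_S1 + 7/15*pi_S2 + 1/15*pi_S3 + 1/5*pi_S4
  pi_S1 = 7/15*pi_S0 + 8/15*pi_S1 + 4/15*pi_S2 + 1/3*pi_S3 + 1/5*pi_S4
  pi_S2 = 1/15*pi_S0 + 1/15*pi_S1 + 1/15*pi_S2 + 2/15*pi_S3 + 1/15*pi_S4
  pi_S3 = 2/15*pi_S0 + 1/5*pi_S1 + 2/15*pi_S2 + 2/5*pi_S3 + 1/3*pi_S4
  pi_S4 = 1/5*pi_S0 + 1/15*pi_S1 + 1/15*pi_S2 + 1/15*pi_S3 + 1/5*pi_S4
with normalization: pi_S0 + pi_S1 + pi_S2 + pi_S3 + pi_S4 = 1.

Using the first 4 balance equations plus normalization, the linear system A*pi = b is:
  [-13/15, 2/15, 7/15, 1/15, 1/5] . pi = 0
  [7/15, -7/15, 4/15, 1/3, 1/5] . pi = 0
  [1/15, 1/15, -14/15, 2/15, 1/15] . pi = 0
  [2/15, 1/5, 2/15, -3/5, 1/3] . pi = 0
  [1, 1, 1, 1, 1] . pi = 1

Solving yields:
  pi_S0 = 5270/34843
  pi_S1 = 14573/34843
  pi_S2 = 2897/34843
  pi_S3 = 8612/34843
  pi_S4 = 3491/34843

Verification (pi * P):
  5270/34843*2/15 + 14573/34843*2/15 + 2897/34843*7/15 + 8612/34843*1/15 + 3491/34843*1/5 = 5270/34843 = pi_S0  (ok)
  5270/34843*7/15 + 14573/34843*8/15 + 2897/34843*4/15 + 8612/34843*1/3 + 3491/34843*1/5 = 14573/34843 = pi_S1  (ok)
  5270/34843*1/15 + 14573/34843*1/15 + 2897/34843*1/15 + 8612/34843*2/15 + 3491/34843*1/15 = 2897/34843 = pi_S2  (ok)
  5270/34843*2/15 + 14573/34843*1/5 + 2897/34843*2/15 + 8612/34843*2/5 + 3491/34843*1/3 = 8612/34843 = pi_S3  (ok)
  5270/34843*1/5 + 14573/34843*1/15 + 2897/34843*1/15 + 8612/34843*1/15 + 3491/34843*1/5 = 3491/34843 = pi_S4  (ok)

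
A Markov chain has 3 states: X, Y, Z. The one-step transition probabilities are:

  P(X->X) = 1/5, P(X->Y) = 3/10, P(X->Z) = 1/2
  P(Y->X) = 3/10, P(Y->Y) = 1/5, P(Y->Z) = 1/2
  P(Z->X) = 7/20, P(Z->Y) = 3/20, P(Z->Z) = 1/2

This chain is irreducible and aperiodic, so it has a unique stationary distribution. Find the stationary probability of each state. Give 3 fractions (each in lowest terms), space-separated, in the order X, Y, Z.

Answer: 13/44 9/44 1/2

Derivation:
The stationary distribution satisfies pi = pi * P, i.e.:
  pi_X = 1/5*pi_X + 3/10*pi_Y + 7/20*pi_Z
  pi_Y = 3/10*pi_X + 1/5*pi_Y + 3/20*pi_Z
  pi_Z = 1/2*pi_X + 1/2*pi_Y + 1/2*pi_Z
with normalization: pi_X + pi_Y + pi_Z = 1.

Using the first 2 balance equations plus normalization, the linear system A*pi = b is:
  [-4/5, 3/10, 7/20] . pi = 0
  [3/10, -4/5, 3/20] . pi = 0
  [1, 1, 1] . pi = 1

Solving yields:
  pi_X = 13/44
  pi_Y = 9/44
  pi_Z = 1/2

Verification (pi * P):
  13/44*1/5 + 9/44*3/10 + 1/2*7/20 = 13/44 = pi_X  (ok)
  13/44*3/10 + 9/44*1/5 + 1/2*3/20 = 9/44 = pi_Y  (ok)
  13/44*1/2 + 9/44*1/2 + 1/2*1/2 = 1/2 = pi_Z  (ok)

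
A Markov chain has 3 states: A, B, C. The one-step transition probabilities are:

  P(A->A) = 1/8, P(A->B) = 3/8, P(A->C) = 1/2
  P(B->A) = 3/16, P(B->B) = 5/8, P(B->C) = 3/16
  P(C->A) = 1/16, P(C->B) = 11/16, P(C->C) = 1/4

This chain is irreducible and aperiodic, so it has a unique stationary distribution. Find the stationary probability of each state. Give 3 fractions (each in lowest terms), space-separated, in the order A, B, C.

Answer: 39/265 32/53 66/265

Derivation:
The stationary distribution satisfies pi = pi * P, i.e.:
  pi_A = 1/8*pi_A + 3/16*pi_B + 1/16*pi_C
  pi_B = 3/8*pi_A + 5/8*pi_B + 11/16*pi_C
  pi_C = 1/2*pi_A + 3/16*pi_B + 1/4*pi_C
with normalization: pi_A + pi_B + pi_C = 1.

Using the first 2 balance equations plus normalization, the linear system A*pi = b is:
  [-7/8, 3/16, 1/16] . pi = 0
  [3/8, -3/8, 11/16] . pi = 0
  [1, 1, 1] . pi = 1

Solving yields:
  pi_A = 39/265
  pi_B = 32/53
  pi_C = 66/265

Verification (pi * P):
  39/265*1/8 + 32/53*3/16 + 66/265*1/16 = 39/265 = pi_A  (ok)
  39/265*3/8 + 32/53*5/8 + 66/265*11/16 = 32/53 = pi_B  (ok)
  39/265*1/2 + 32/53*3/16 + 66/265*1/4 = 66/265 = pi_C  (ok)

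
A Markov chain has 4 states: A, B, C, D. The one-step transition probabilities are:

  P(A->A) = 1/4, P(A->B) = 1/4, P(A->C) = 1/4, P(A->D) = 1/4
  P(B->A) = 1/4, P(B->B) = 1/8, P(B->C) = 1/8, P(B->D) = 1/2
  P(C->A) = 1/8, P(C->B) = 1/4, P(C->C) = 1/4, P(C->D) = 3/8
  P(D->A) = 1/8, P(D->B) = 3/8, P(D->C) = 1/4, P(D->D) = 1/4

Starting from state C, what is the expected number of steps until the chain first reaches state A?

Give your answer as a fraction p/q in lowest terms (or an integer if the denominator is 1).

Let h_i = expected steps to first reach A from state i.
Boundary: h_A = 0.
First-step equations for the other states:
  h_B = 1 + 1/4*h_A + 1/8*h_B + 1/8*h_C + 1/2*h_D
  h_C = 1 + 1/8*h_A + 1/4*h_B + 1/4*h_C + 3/8*h_D
  h_D = 1 + 1/8*h_A + 3/8*h_B + 1/4*h_C + 1/4*h_D

Substituting h_A = 0 and rearranging gives the linear system (I - Q) h = 1:
  [7/8, -1/8, -1/2] . (h_B, h_C, h_D) = 1
  [-1/4, 3/4, -3/8] . (h_B, h_C, h_D) = 1
  [-3/8, -1/4, 3/4] . (h_B, h_C, h_D) = 1

Solving yields:
  h_B = 568/101
  h_C = 640/101
  h_D = 632/101

Starting state is C, so the expected hitting time is h_C = 640/101.

Answer: 640/101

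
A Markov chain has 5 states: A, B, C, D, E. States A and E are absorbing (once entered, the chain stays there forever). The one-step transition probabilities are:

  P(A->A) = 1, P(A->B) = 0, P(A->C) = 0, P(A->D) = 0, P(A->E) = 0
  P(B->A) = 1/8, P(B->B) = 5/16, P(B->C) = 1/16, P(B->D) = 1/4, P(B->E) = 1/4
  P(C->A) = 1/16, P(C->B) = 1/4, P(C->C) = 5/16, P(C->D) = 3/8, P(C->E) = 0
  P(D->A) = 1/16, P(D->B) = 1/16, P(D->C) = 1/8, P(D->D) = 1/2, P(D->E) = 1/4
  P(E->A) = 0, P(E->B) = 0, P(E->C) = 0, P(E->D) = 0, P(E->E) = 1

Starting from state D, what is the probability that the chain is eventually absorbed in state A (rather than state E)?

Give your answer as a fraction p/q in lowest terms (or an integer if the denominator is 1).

Answer: 89/361

Derivation:
Let a_i = P(absorbed in A | start in state i).
Boundary conditions: a_A = 1, a_E = 0.
For each transient state i, a_i = sum_j P(i->j) * a_j:
  a_B = 1/8*a_A + 5/16*a_B + 1/16*a_C + 1/4*a_D + 1/4*a_E
  a_C = 1/16*a_A + 1/4*a_B + 5/16*a_C + 3/8*a_D + 0*a_E
  a_D = 1/16*a_A + 1/16*a_B + 1/8*a_C + 1/2*a_D + 1/4*a_E

Substituting a_A = 1 and a_E = 0, rearrange to (I - Q) a = r where r[i] = P(i -> A):
  [11/16, -1/16, -1/4] . (a_B, a_C, a_D) = 1/8
  [-1/4, 11/16, -3/8] . (a_B, a_C, a_D) = 1/16
  [-1/16, -1/8, 1/2] . (a_B, a_C, a_D) = 1/16

Solving yields:
  a_B = 109/361
  a_C = 121/361
  a_D = 89/361

Starting state is D, so the absorption probability is a_D = 89/361.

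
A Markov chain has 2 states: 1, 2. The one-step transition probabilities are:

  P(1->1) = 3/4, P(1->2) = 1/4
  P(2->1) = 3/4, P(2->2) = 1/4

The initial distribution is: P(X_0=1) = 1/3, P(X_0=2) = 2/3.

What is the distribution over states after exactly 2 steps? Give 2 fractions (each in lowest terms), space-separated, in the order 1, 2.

Answer: 3/4 1/4

Derivation:
Propagating the distribution step by step (d_{t+1} = d_t * P):
d_0 = (1=1/3, 2=2/3)
  d_1[1] = 1/3*3/4 + 2/3*3/4 = 3/4
  d_1[2] = 1/3*1/4 + 2/3*1/4 = 1/4
d_1 = (1=3/4, 2=1/4)
  d_2[1] = 3/4*3/4 + 1/4*3/4 = 3/4
  d_2[2] = 3/4*1/4 + 1/4*1/4 = 1/4
d_2 = (1=3/4, 2=1/4)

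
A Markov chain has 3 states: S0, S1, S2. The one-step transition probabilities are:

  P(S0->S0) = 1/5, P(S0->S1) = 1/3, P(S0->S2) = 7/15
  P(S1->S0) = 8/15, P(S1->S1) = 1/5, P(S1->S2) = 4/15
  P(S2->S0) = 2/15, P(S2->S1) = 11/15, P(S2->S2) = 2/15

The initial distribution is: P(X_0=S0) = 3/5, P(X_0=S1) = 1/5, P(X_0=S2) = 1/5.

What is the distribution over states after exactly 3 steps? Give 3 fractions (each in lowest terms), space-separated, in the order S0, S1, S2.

Propagating the distribution step by step (d_{t+1} = d_t * P):
d_0 = (S0=3/5, S1=1/5, S2=1/5)
  d_1[S0] = 3/5*1/5 + 1/5*8/15 + 1/5*2/15 = 19/75
  d_1[S1] = 3/5*1/3 + 1/5*1/5 + 1/5*11/15 = 29/75
  d_1[S2] = 3/5*7/15 + 1/5*4/15 + 1/5*2/15 = 9/25
d_1 = (S0=19/75, S1=29/75, S2=9/25)
  d_2[S0] = 19/75*1/5 + 29/75*8/15 + 9/25*2/15 = 343/1125
  d_2[S1] = 19/75*1/3 + 29/75*1/5 + 9/25*11/15 = 479/1125
  d_2[S2] = 19/75*7/15 + 29/75*4/15 + 9/25*2/15 = 101/375
d_2 = (S0=343/1125, S1=479/1125, S2=101/375)
  d_3[S0] = 343/1125*1/5 + 479/1125*8/15 + 101/375*2/15 = 5467/16875
  d_3[S1] = 343/1125*1/3 + 479/1125*1/5 + 101/375*11/15 = 1297/3375
  d_3[S2] = 343/1125*7/15 + 479/1125*4/15 + 101/375*2/15 = 547/1875
d_3 = (S0=5467/16875, S1=1297/3375, S2=547/1875)

Answer: 5467/16875 1297/3375 547/1875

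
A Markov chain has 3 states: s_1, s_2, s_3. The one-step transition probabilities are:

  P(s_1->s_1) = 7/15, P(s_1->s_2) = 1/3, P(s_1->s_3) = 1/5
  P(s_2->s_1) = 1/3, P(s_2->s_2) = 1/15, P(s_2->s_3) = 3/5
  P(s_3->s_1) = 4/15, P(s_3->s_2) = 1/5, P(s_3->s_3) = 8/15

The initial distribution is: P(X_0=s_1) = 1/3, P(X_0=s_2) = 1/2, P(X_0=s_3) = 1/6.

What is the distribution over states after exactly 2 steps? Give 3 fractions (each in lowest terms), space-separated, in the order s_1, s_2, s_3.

Propagating the distribution step by step (d_{t+1} = d_t * P):
d_0 = (s_1=1/3, s_2=1/2, s_3=1/6)
  d_1[s_1] = 1/3*7/15 + 1/2*1/3 + 1/6*4/15 = 11/30
  d_1[s_2] = 1/3*1/3 + 1/2*1/15 + 1/6*1/5 = 8/45
  d_1[s_3] = 1/3*1/5 + 1/2*3/5 + 1/6*8/15 = 41/90
d_1 = (s_1=11/30, s_2=8/45, s_3=41/90)
  d_2[s_1] = 11/30*7/15 + 8/45*1/3 + 41/90*4/15 = 19/54
  d_2[s_2] = 11/30*1/3 + 8/45*1/15 + 41/90*1/5 = 152/675
  d_2[s_3] = 11/30*1/5 + 8/45*3/5 + 41/90*8/15 = 571/1350
d_2 = (s_1=19/54, s_2=152/675, s_3=571/1350)

Answer: 19/54 152/675 571/1350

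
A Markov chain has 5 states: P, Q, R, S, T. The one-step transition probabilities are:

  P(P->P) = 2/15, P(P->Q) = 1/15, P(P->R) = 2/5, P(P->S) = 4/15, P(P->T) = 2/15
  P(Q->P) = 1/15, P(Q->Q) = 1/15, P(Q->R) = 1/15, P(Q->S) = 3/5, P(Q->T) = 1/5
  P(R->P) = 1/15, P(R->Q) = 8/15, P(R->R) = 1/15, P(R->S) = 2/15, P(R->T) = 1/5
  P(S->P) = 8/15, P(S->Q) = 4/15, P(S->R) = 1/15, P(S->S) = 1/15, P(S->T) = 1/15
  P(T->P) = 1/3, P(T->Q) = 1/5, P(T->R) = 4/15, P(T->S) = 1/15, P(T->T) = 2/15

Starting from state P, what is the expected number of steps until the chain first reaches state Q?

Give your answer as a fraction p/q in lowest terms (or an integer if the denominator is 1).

Let h_i = expected steps to first reach Q from state i.
Boundary: h_Q = 0.
First-step equations for the other states:
  h_P = 1 + 2/15*h_P + 1/15*h_Q + 2/5*h_R + 4/15*h_S + 2/15*h_T
  h_R = 1 + 1/15*h_P + 8/15*h_Q + 1/15*h_R + 2/15*h_S + 1/5*h_T
  h_S = 1 + 8/15*h_P + 4/15*h_Q + 1/15*h_R + 1/15*h_S + 1/15*h_T
  h_T = 1 + 1/3*h_P + 1/5*h_Q + 4/15*h_R + 1/15*h_S + 2/15*h_T

Substituting h_Q = 0 and rearranging gives the linear system (I - Q) h = 1:
  [13/15, -2/5, -4/15, -2/15] . (h_P, h_R, h_S, h_T) = 1
  [-1/15, 14/15, -2/15, -1/5] . (h_P, h_R, h_S, h_T) = 1
  [-8/15, -1/15, 14/15, -1/15] . (h_P, h_R, h_S, h_T) = 1
  [-1/3, -4/15, -1/15, 13/15] . (h_P, h_R, h_S, h_T) = 1

Solving yields:
  h_P = 1043/243
  h_R = 227/81
  h_S = 974/243
  h_T = 322/81

Starting state is P, so the expected hitting time is h_P = 1043/243.

Answer: 1043/243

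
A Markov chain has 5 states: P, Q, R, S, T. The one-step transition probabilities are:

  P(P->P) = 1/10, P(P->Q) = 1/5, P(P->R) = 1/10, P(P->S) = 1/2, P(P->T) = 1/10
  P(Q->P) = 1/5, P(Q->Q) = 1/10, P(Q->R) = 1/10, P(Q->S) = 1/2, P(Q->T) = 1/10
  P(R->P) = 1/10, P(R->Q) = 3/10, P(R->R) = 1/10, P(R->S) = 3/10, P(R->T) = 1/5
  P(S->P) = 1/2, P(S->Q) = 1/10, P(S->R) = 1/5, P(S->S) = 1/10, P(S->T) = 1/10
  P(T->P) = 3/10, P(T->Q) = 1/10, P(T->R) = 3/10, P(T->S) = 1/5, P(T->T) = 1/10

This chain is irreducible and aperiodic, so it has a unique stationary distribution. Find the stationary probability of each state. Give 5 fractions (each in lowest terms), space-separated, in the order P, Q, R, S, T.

The stationary distribution satisfies pi = pi * P, i.e.:
  pi_P = 1/10*pi_P + 1/5*pi_Q + 1/10*pi_R + 1/2*pi_S + 3/10*pi_T
  pi_Q = 1/5*pi_P + 1/10*pi_Q + 3/10*pi_R + 1/10*pi_S + 1/10*pi_T
  pi_R = 1/10*pi_P + 1/10*pi_Q + 1/10*pi_R + 1/5*pi_S + 3/10*pi_T
  pi_S = 1/2*pi_P + 1/2*pi_Q + 3/10*pi_R + 1/10*pi_S + 1/5*pi_T
  pi_T = 1/10*pi_P + 1/10*pi_Q + 1/5*pi_R + 1/10*pi_S + 1/10*pi_T
with normalization: pi_P + pi_Q + pi_R + pi_S + pi_T = 1.

Using the first 4 balance equations plus normalization, the linear system A*pi = b is:
  [-9/10, 1/5, 1/10, 1/2, 3/10] . pi = 0
  [1/5, -9/10, 3/10, 1/10, 1/10] . pi = 0
  [1/10, 1/10, -9/10, 1/5, 3/10] . pi = 0
  [1/2, 1/2, 3/10, -9/10, 1/5] . pi = 0
  [1, 1, 1, 1, 1] . pi = 1

Solving yields:
  pi_P = 269/1023
  pi_Q = 2411/15345
  pi_R = 43/279
  pi_S = 433/1395
  pi_T = 161/1395

Verification (pi * P):
  269/1023*1/10 + 2411/15345*1/5 + 43/279*1/10 + 433/1395*1/2 + 161/1395*3/10 = 269/1023 = pi_P  (ok)
  269/1023*1/5 + 2411/15345*1/10 + 43/279*3/10 + 433/1395*1/10 + 161/1395*1/10 = 2411/15345 = pi_Q  (ok)
  269/1023*1/10 + 2411/15345*1/10 + 43/279*1/10 + 433/1395*1/5 + 161/1395*3/10 = 43/279 = pi_R  (ok)
  269/1023*1/2 + 2411/15345*1/2 + 43/279*3/10 + 433/1395*1/10 + 161/1395*1/5 = 433/1395 = pi_S  (ok)
  269/1023*1/10 + 2411/15345*1/10 + 43/279*1/5 + 433/1395*1/10 + 161/1395*1/10 = 161/1395 = pi_T  (ok)

Answer: 269/1023 2411/15345 43/279 433/1395 161/1395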